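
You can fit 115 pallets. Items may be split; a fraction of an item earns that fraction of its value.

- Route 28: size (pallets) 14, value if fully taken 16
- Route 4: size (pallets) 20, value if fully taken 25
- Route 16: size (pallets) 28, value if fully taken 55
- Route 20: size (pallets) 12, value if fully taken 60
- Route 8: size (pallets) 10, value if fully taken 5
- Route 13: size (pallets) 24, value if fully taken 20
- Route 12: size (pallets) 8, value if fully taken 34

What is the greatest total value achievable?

Rank by value-to-size ratio: Route 20 60/12≈5, Route 12 34/8≈4.25, Route 16 55/28≈1.96, Route 4 25/20≈1.25, Route 28 16/14≈1.14, Route 13 20/24≈0.833, Route 8 5/10≈0.5.
Take all of Route 20 (12 pallets, value 60) → 103 pallets left.
All 8 pallets of Route 12 fit (value 34) → 95 remain.
Take all of Route 16 (28 pallets, value 55) → 67 pallets left.
All 20 pallets of Route 4 fit (value 25) → 47 remain.
Route 28: take in full, 14 pallets for value 16 → 33 left.
Take all of Route 13 (24 pallets, value 20) → 9 pallets left.
Fill the last 9 pallets with part of Route 8: 9/10 of it earns 4.5.
Total value = 214.5.

214.5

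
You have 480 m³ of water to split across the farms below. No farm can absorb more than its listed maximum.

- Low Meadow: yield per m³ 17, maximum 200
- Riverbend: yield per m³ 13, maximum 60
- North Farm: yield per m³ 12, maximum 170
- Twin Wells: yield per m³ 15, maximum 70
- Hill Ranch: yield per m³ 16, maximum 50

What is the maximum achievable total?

7230

Highest yield per m³ first: Low Meadow 17 > Hill Ranch 16 > Twin Wells 15 > Riverbend 13 > North Farm 12.
Give Low Meadow 200 to hit its cap of 200 ; 280 left.
Hill Ranch: +50 to 50 (cap) ; 230 left.
Twin Wells: +70 to 70 (cap) ; 160 left.
Riverbend: +60 to 60 (cap) ; 100 left.
Only 100 left; North Farm takes them to reach 100.
Total = 17×200 + 13×60 + 12×100 + 15×70 + 16×50 = 7230.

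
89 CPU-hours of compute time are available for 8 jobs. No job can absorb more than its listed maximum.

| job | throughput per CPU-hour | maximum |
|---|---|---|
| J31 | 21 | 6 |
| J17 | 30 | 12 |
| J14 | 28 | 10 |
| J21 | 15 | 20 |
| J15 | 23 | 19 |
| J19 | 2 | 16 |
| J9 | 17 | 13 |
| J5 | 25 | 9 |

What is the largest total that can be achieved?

Order the jobs by throughput per CPU-hour: J17 30 > J14 28 > J5 25 > J15 23 > J31 21 > J9 17 > J21 15 > J19 2.
Give J17 12 to hit its cap of 12 ; 77 left.
J14: +10 to 10 (cap) ; 67 left.
Give J5 9 to hit its cap of 9 ; 58 left.
Give J15 19 to hit its cap of 19 ; 39 left.
J31: +6 to 6 (cap) ; 33 left.
J9: +13 to 13 (cap) ; 20 left.
J21 takes 20 to reach its cap of 20 ; 0 left.
Total = 21×6 + 30×12 + 28×10 + 15×20 + 23×19 + 17×13 + 25×9 = 1949.

1949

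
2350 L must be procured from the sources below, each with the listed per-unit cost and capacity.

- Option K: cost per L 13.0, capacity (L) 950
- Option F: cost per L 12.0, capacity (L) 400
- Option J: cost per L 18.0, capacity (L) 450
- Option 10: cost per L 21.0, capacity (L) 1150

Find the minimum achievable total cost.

Fill from the cheapest source first.
Take 400 from Option F at 12.0 → need 1950 more.
Take 950 from Option K at 13.0 → need 1000 more.
Take 450 from Option J at 18.0 → need 550 more.
Option 10 at 21.0: take 550 of its 1150 → requirement met.
Cost = 400×12.0 + 950×13.0 + 450×18.0 + 550×21.0 = 36800.

36800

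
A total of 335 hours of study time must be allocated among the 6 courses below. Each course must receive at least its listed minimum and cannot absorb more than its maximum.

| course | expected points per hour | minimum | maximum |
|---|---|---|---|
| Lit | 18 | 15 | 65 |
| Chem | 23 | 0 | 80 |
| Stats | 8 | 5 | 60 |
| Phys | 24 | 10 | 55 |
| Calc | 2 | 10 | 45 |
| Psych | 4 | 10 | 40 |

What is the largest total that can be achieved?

5040

Meeting every minimum uses 15+0+5+10+10+10 = 50 hours, leaving 285.
Highest expected points per hour first: Phys 24 > Chem 23 > Lit 18 > Stats 8 > Psych 4 > Calc 2.
Phys takes 45 more to reach its cap of 55 → 240 left.
Chem takes 80 more to reach its cap of 80 → 160 left.
Lit takes 50 more to reach its cap of 65 → 110 left.
Give Stats 55 more to hit its cap of 60 → 55 left.
Give Psych 30 more to hit its cap of 40 → 25 left.
Calc: +25 (room for 35) → 35. Pool exhausted.
Total = 18×65 + 23×80 + 8×60 + 24×55 + 2×35 + 4×40 = 5040.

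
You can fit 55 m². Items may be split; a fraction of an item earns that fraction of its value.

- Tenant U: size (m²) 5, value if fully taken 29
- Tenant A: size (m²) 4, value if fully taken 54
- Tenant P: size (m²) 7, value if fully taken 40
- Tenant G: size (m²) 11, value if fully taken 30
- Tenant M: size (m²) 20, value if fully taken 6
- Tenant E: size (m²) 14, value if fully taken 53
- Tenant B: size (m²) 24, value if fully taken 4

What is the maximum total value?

Best value per unit of size first: Tenant A 54/4≈13.5, Tenant U 29/5≈5.8, Tenant P 40/7≈5.71, Tenant E 53/14≈3.79, Tenant G 30/11≈2.73, Tenant M 6/20≈0.3, Tenant B 4/24≈0.167.
All 4 m² of Tenant A fit (value 54) ; 51 remain.
All 5 m² of Tenant U fit (value 29) ; 46 remain.
Tenant P: take in full, 7 m² for value 40 ; 39 left.
All 14 m² of Tenant E fit (value 53) ; 25 remain.
Tenant G: take in full, 11 m² for value 30 ; 14 left.
Only 14 m² remain; take 14/20 of Tenant M for value 6×14/20 = 4.2.
Total value = 210.2.

210.2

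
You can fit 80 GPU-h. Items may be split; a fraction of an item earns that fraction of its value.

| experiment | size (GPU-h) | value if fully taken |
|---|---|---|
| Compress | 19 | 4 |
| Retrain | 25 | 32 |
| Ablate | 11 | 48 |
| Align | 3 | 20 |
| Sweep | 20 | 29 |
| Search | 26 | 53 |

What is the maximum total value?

175.6

Sort by value density: Align 20/3≈6.67, Ablate 48/11≈4.36, Search 53/26≈2.04, Sweep 29/20≈1.45, Retrain 32/25≈1.28, Compress 4/19≈0.211.
Take all of Align (3 GPU-h, value 20) — 77 GPU-h left.
Ablate: take in full, 11 GPU-h for value 48 — 66 left.
Search: take in full, 26 GPU-h for value 53 — 40 left.
All 20 GPU-h of Sweep fit (value 29) — 20 remain.
20 GPU-h left: a 20/25 share of Retrain gives 32×20/25 = 25.6.
Total value = 175.6.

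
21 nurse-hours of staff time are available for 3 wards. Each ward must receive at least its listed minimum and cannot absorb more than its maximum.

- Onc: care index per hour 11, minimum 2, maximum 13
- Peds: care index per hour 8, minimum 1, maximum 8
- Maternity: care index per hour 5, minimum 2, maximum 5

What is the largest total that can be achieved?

Meeting every minimum uses 2+1+2 = 5 nurse-hours, leaving 16.
Rank by care index per hour: Onc 11 > Peds 8 > Maternity 5.
Onc: +11 to 13 (cap) → 5 left.
Peds has room for 7 more but only 5 remain, so it gets 6.
Total = 11×13 + 8×6 + 5×2 = 201.

201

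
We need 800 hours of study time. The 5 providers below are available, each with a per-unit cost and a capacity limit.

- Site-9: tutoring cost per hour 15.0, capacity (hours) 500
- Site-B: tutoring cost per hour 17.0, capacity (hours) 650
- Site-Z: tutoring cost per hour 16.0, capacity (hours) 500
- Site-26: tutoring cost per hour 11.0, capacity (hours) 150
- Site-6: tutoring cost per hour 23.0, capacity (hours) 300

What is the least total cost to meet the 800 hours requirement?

Cheapest first:
Site-26 (11.0): use full 150 ; 650 hours to go.
Site-9 at 15.0: take all 500 hours ; 150 still needed.
Take 150 from Site-Z at 16.0 to finish.
Site-B, Site-6: unused.
Cost = 150×11.0 + 500×15.0 + 150×16.0 = 11550.

11550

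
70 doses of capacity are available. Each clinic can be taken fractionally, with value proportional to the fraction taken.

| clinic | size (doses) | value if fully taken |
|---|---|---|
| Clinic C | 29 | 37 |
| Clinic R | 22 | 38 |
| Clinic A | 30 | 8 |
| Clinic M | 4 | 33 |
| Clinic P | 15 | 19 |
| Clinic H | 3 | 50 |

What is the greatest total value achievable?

Sort by value density: Clinic H 50/3≈16.7, Clinic M 33/4≈8.25, Clinic R 38/22≈1.73, Clinic C 37/29≈1.28, Clinic P 19/15≈1.27, Clinic A 8/30≈0.267.
Clinic H: take in full, 3 doses for value 50 ; 67 left.
All 4 doses of Clinic M fit (value 33) ; 63 remain.
Clinic R: take in full, 22 doses for value 38 ; 41 left.
All 29 doses of Clinic C fit (value 37) ; 12 remain.
12 doses left: a 12/15 share of Clinic P gives 19×12/15 = 15.2.
Total value = 173.2.

173.2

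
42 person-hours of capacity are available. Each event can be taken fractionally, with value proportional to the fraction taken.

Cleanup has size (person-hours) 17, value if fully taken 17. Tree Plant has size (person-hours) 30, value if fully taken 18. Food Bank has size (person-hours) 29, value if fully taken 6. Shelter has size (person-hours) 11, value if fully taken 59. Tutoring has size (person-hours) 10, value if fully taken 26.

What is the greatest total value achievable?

Rank by value-to-size ratio: Shelter 59/11≈5.36, Tutoring 26/10≈2.6, Cleanup 17/17≈1, Tree Plant 18/30≈0.6, Food Bank 6/29≈0.207.
All 11 person-hours of Shelter fit (value 59) — 31 remain.
Tutoring: take in full, 10 person-hours for value 26 — 21 left.
Take all of Cleanup (17 person-hours, value 17) — 4 person-hours left.
Only 4 person-hours remain; take 4/30 of Tree Plant for value 18×4/30 = 2.4.
Total value = 104.4.

104.4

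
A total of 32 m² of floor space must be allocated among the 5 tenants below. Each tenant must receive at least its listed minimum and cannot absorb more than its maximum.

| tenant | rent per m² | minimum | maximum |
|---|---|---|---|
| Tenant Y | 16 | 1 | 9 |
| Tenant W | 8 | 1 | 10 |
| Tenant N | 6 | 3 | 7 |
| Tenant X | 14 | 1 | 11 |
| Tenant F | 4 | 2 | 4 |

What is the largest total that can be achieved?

380

Meeting every minimum uses 1+1+3+1+2 = 8 m², leaving 24.
Highest rent per m² first: Tenant Y 16 > Tenant X 14 > Tenant W 8 > Tenant N 6 > Tenant F 4.
Tenant Y: +8 to 9 (cap) ; 16 left.
Give Tenant X 10 more to hit its cap of 11 ; 6 left.
Tenant W: +6 (room for 9) → 7. Pool exhausted.
Total = 16×9 + 8×7 + 6×3 + 14×11 + 4×2 = 380.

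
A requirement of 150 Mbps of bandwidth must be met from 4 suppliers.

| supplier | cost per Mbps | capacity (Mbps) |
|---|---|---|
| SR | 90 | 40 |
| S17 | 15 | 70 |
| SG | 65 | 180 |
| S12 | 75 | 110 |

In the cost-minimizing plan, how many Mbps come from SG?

80

Cheapest first:
Take 70 from S17 at 15 → need 80 more.
SG (65): take the remaining 80 → done.
S12, SR: unused.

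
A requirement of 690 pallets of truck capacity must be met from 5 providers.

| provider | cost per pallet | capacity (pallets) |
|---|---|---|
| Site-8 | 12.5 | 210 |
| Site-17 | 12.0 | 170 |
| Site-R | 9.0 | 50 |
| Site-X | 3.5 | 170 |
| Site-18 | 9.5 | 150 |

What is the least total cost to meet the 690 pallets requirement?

Use providers in increasing cost order.
Site-X (3.5): use full 170 ; 520 pallets to go.
Take 50 from Site-R at 9.0 ; need 470 more.
Take 150 from Site-18 at 9.5 ; need 320 more.
Site-17 (12.0): use full 170 ; 150 pallets to go.
Take 150 from Site-8 at 12.5 to finish.
Cost = 170×3.5 + 50×9.0 + 150×9.5 + 170×12.0 + 150×12.5 = 6385.

6385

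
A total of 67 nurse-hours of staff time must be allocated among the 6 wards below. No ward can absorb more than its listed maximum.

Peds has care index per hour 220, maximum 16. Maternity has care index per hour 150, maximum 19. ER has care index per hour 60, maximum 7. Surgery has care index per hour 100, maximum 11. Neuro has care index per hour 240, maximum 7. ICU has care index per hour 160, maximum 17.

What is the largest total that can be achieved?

11570

Rank by care index per hour: Neuro 240 > Peds 220 > ICU 160 > Maternity 150 > Surgery 100 > ER 60.
Give Neuro 7 to hit its cap of 7 — 60 left.
Give Peds 16 to hit its cap of 16 — 44 left.
ICU: +17 to 17 (cap) — 27 left.
Maternity: +19 to 19 (cap) — 8 left.
Surgery has room for 11 but only 8 remain, so it gets 8.
Total = 220×16 + 150×19 + 100×8 + 240×7 + 160×17 = 11570.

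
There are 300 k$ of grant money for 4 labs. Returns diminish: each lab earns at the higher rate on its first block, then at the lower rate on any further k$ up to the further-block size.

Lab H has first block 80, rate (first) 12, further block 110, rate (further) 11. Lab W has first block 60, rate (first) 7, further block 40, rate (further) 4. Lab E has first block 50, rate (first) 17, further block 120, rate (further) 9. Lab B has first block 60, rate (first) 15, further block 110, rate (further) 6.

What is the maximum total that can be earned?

Order all 8 blocks by rate: Lab E/first 17 > Lab B/first 15 > Lab H/first 12 > Lab H/second 11 > Lab E/second 9 > Lab W/first 7 > Lab B/second 6 > Lab W/second 4.
Lab E first at 17: fill all 50 — 250 left.
Lab B/first (15): +60 — 190 left.
Lab H first at 12: fill all 80 — 110 left.
Lab H/second (11): +110 — 0 left.
Total = 17×50 + 15×60 + 12×80 + 11×110 = 3920.

3920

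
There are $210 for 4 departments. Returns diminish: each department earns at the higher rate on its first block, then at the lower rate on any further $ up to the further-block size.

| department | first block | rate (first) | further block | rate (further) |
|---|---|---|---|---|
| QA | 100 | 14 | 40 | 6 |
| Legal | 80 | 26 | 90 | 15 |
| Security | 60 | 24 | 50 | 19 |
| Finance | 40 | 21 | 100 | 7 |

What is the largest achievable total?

4930

Order all 8 blocks by rate: Legal/T1 26 > Security/T1 24 > Finance/T1 21 > Security/T2 19 > Legal/T2 15 > QA/T1 14 > Finance/T2 7 > QA/T2 6.
Legal/T1 (26): +80 — 130 left.
Fill Security T1 block (60 at 24) — 70 left.
Finance/T1 (21): +40 — 30 left.
30 remain; put them into Security T2 at 19.
Total = 26×80 + 24×60 + 21×40 + 19×30 = 4930.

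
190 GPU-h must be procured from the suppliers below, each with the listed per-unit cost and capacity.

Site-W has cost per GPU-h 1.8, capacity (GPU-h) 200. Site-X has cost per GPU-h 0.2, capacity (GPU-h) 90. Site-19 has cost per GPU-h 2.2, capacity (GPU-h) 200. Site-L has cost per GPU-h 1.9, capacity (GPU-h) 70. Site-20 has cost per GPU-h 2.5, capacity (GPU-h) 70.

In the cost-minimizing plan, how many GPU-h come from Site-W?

Use suppliers in increasing cost order.
Site-X at 0.2: take all 90 GPU-h → 100 still needed.
Take 100 from Site-W at 1.8 to finish.
Site-L, Site-19, Site-20: unused.

100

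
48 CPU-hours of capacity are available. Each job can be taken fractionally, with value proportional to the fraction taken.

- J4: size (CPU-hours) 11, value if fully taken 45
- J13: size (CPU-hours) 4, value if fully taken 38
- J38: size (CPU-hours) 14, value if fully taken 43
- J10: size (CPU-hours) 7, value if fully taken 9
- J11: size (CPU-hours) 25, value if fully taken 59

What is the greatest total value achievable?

170.84

Rank by value-to-size ratio: J13 38/4≈9.5, J4 45/11≈4.09, J38 43/14≈3.07, J11 59/25≈2.36, J10 9/7≈1.29.
Take all of J13 (4 CPU-hours, value 38) → 44 CPU-hours left.
Take all of J4 (11 CPU-hours, value 45) → 33 CPU-hours left.
J38: take in full, 14 CPU-hours for value 43 → 19 left.
Fill the last 19 CPU-hours with part of J11: 19/25 of it earns 44.84.
Total value = 170.84.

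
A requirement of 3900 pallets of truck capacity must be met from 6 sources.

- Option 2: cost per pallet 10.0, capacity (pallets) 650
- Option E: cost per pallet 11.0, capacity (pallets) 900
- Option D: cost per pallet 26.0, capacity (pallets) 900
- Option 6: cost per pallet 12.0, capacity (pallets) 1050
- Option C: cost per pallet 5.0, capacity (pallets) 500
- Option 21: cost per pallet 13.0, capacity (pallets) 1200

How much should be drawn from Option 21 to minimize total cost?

800

Use sources in increasing cost order.
Option C (5.0): use full 500 — 3400 pallets to go.
Option 2 at 10.0: take all 650 pallets — 2750 still needed.
Option E at 11.0: take all 900 pallets — 1850 still needed.
Option 6 at 12.0: take all 1050 pallets — 800 still needed.
Option 21 (13.0): take the remaining 800 — done.
Option D: unused.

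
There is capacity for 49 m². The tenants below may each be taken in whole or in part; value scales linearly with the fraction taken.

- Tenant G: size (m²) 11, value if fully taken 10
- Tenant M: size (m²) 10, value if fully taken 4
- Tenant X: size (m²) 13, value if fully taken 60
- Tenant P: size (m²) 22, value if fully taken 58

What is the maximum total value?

Best value per unit of size first: Tenant X 60/13≈4.62, Tenant P 58/22≈2.64, Tenant G 10/11≈0.909, Tenant M 4/10≈0.4.
Tenant X: take in full, 13 m² for value 60 → 36 left.
Take all of Tenant P (22 m², value 58) → 14 m² left.
Tenant G: take in full, 11 m² for value 10 → 3 left.
3 m² left: a 3/10 share of Tenant M gives 4×3/10 = 1.2.
Total value = 129.2.

129.2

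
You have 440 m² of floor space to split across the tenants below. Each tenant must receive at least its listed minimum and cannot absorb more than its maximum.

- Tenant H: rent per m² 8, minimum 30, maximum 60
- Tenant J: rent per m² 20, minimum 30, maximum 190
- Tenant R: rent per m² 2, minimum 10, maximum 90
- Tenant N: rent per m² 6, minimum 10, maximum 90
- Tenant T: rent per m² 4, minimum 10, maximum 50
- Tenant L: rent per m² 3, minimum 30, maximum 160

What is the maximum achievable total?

5160

Meeting every minimum uses 30+30+10+10+10+30 = 120 m², leaving 320.
Rank by rent per m²: Tenant J 20 > Tenant H 8 > Tenant N 6 > Tenant T 4 > Tenant L 3 > Tenant R 2.
Tenant J: +160 to 190 (cap) → 160 left.
Tenant H takes 30 more to reach its cap of 60 → 130 left.
Tenant N takes 80 more to reach its cap of 90 → 50 left.
Tenant T takes 40 more to reach its cap of 50 → 10 left.
Tenant L has room for 130 more but only 10 remain, so it gets 40.
Total = 8×60 + 20×190 + 2×10 + 6×90 + 4×50 + 3×40 = 5160.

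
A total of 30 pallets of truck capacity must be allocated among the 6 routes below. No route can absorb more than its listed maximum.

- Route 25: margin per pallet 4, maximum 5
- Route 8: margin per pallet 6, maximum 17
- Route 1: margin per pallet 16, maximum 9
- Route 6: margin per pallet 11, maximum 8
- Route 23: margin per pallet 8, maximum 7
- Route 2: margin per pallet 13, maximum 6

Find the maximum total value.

366

Highest margin per pallet first: Route 1 16 > Route 2 13 > Route 6 11 > Route 23 8 > Route 8 6 > Route 25 4.
Route 1: +9 to 9 (cap) — 21 left.
Route 2: +6 to 6 (cap) — 15 left.
Route 6: +8 to 8 (cap) — 7 left.
Route 23: +7 to 7 (cap) — 0 left.
Total = 16×9 + 11×8 + 8×7 + 13×6 = 366.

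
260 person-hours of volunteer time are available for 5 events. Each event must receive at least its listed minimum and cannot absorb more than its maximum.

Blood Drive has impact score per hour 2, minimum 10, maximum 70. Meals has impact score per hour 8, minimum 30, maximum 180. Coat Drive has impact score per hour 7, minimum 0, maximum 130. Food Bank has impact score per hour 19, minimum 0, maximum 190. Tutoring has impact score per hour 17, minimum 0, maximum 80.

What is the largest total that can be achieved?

4380

Meeting every minimum uses 10+30+0+0+0 = 40 person-hours, leaving 220.
Order the events by impact score per hour: Food Bank 19 > Tutoring 17 > Meals 8 > Coat Drive 7 > Blood Drive 2.
Food Bank takes 190 more to reach its cap of 190 → 30 left.
Tutoring: +30 (room for 80) → 30. Pool exhausted.
Total = 2×10 + 8×30 + 19×190 + 17×30 = 4380.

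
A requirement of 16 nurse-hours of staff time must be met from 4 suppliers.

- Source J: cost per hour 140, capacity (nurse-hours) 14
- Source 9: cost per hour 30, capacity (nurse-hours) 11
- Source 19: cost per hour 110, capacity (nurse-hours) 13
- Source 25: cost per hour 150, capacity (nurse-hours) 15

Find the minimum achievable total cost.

880

Fill from the cheapest supplier first.
Source 9 at 30: take all 11 nurse-hours → 5 still needed.
Take 5 from Source 19 at 110 to finish.
Source J, Source 25: unused.
Cost = 11×30 + 5×110 = 880.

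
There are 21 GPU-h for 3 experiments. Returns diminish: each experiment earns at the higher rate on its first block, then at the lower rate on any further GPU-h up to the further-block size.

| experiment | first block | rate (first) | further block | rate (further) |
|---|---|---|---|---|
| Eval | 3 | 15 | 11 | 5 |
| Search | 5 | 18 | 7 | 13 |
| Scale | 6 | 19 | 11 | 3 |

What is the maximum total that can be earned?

340

Treat each block as its own option and order by rate: Scale/first 19 > Search/first 18 > Eval/first 15 > Search/second 13 > Eval/second 5 > Scale/second 3.
Scale first at 19: fill all 6 → 15 left.
Search/first (18): +5 → 10 left.
Fill Eval first block (3 at 15) → 7 left.
Search/second (13): +7 → 0 left.
Total = 19×6 + 18×5 + 15×3 + 13×7 = 340.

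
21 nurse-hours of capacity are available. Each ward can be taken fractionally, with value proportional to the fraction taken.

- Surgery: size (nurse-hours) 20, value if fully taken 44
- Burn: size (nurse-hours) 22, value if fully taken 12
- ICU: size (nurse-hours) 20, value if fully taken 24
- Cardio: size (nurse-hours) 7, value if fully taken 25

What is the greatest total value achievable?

Rank by value-to-size ratio: Cardio 25/7≈3.57, Surgery 44/20≈2.2, ICU 24/20≈1.2, Burn 12/22≈0.545.
All 7 nurse-hours of Cardio fit (value 25) → 14 remain.
Fill the last 14 nurse-hours with part of Surgery: 14/20 of it earns 30.8.
Total value = 55.8.

55.8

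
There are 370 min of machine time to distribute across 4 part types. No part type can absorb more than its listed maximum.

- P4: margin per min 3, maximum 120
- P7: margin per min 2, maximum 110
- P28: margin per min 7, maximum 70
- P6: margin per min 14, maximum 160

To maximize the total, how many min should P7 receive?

Highest margin per min first: P6 14 > P28 7 > P4 3 > P7 2.
Give P6 160 to hit its cap of 160 ; 210 left.
Give P28 70 to hit its cap of 70 ; 140 left.
P4: +120 to 120 (cap) ; 20 left.
P7 has room for 110 but only 20 remain, so it gets 20.

20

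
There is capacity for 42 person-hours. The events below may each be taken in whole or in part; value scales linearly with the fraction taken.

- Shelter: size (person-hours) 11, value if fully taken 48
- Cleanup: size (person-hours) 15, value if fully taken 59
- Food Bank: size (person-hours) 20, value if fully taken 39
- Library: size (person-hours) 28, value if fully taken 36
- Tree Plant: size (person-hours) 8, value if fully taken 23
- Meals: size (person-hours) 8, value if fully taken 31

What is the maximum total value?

161

Best value per unit of size first: Shelter 48/11≈4.36, Cleanup 59/15≈3.93, Meals 31/8≈3.88, Tree Plant 23/8≈2.88, Food Bank 39/20≈1.95, Library 36/28≈1.29.
Take all of Shelter (11 person-hours, value 48) → 31 person-hours left.
Cleanup: take in full, 15 person-hours for value 59 → 16 left.
Meals: take in full, 8 person-hours for value 31 → 8 left.
Take all of Tree Plant (8 person-hours, value 23) → 0 person-hours left.
Total value = 161.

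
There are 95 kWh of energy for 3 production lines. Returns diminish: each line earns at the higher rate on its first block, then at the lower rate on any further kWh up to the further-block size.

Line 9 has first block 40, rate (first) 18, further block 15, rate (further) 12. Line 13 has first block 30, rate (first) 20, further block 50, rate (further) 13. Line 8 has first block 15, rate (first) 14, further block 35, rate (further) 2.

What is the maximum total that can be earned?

1660

Treat each block as its own option and order by rate: Line 13/first 20 > Line 9/first 18 > Line 8/first 14 > Line 13/second 13 > Line 9/second 12 > Line 8/second 2.
Line 13/first (20): +30 → 65 left.
Line 9 first at 18: fill all 40 → 25 left.
Line 8/first (14): +15 → 10 left.
10 remain; put them into Line 13 second at 13.
Total = 20×30 + 18×40 + 14×15 + 13×10 = 1660.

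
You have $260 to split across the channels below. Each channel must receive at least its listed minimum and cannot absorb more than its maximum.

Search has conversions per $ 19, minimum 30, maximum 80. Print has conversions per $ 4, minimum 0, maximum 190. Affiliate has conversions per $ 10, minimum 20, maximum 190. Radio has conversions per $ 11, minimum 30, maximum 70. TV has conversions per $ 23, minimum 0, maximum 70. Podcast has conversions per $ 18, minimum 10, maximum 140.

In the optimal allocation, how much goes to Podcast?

60

Meeting every minimum uses 30+0+20+30+0+10 = 90 $, leaving 170.
Highest conversions per $ first: TV 23 > Search 19 > Podcast 18 > Radio 11 > Affiliate 10 > Print 4.
TV: +70 to 70 (cap) — 100 left.
Search: +50 to 80 (cap) — 50 left.
Podcast has room for 130 more but only 50 remain, so it gets 60.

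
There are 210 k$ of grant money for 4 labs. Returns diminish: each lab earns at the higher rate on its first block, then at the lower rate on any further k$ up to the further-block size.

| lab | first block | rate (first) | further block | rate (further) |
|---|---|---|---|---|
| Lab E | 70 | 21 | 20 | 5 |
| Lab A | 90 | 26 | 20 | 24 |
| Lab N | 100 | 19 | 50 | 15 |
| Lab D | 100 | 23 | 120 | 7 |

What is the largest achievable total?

5120

Order all 8 blocks by rate: Lab A/T1 26 > Lab A/T2 24 > Lab D/T1 23 > Lab E/T1 21 > Lab N/T1 19 > Lab N/T2 15 > Lab D/T2 7 > Lab E/T2 5.
Fill Lab A T1 block (90 at 26) — 120 left.
Lab A T2 at 24: fill all 20 — 100 left.
Lab D/T1 (23): +100 — 0 left.
Total = 26×90 + 24×20 + 23×100 = 5120.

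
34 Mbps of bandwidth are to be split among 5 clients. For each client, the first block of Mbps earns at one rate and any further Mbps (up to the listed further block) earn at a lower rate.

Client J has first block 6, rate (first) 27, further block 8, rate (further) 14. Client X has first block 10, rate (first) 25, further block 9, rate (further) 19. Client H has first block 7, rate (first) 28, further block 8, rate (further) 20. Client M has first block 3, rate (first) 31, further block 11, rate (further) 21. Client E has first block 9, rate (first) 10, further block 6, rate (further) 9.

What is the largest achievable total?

869

Order all 10 blocks by rate: Client M/tier1 31 > Client H/tier1 28 > Client J/tier1 27 > Client X/tier1 25 > Client M/tier2 21 > Client H/tier2 20 > Client X/tier2 19 > Client J/tier2 14 > Client E/tier1 10 > Client E/tier2 9.
Client M tier1 at 31: fill all 3 → 31 left.
Client H tier1 at 28: fill all 7 → 24 left.
Fill Client J tier1 block (6 at 27) → 18 left.
Client X tier1 at 25: fill all 10 → 8 left.
8 remain; put them into Client M tier2 at 21.
Total = 31×3 + 28×7 + 27×6 + 25×10 + 21×8 = 869.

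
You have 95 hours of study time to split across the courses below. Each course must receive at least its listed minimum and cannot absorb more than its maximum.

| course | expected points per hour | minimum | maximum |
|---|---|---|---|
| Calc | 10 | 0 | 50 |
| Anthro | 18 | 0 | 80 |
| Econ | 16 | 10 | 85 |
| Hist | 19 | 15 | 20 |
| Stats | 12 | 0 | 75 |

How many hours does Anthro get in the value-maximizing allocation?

Meeting every minimum uses 0+0+10+15+0 = 25 hours, leaving 70.
Highest expected points per hour first: Hist 19 > Anthro 18 > Econ 16 > Stats 12 > Calc 10.
Give Hist 5 more to hit its cap of 20 → 65 left.
Only 65 left; Anthro takes them to reach 65.

65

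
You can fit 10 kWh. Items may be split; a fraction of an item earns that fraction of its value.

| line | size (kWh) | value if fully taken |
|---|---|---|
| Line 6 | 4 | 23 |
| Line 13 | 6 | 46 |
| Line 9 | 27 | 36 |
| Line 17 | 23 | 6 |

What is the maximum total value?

69

Rank by value-to-size ratio: Line 13 46/6≈7.67, Line 6 23/4≈5.75, Line 9 36/27≈1.33, Line 17 6/23≈0.261.
Line 13: take in full, 6 kWh for value 46 → 4 left.
Line 6: take in full, 4 kWh for value 23 → 0 left.
Total value = 69.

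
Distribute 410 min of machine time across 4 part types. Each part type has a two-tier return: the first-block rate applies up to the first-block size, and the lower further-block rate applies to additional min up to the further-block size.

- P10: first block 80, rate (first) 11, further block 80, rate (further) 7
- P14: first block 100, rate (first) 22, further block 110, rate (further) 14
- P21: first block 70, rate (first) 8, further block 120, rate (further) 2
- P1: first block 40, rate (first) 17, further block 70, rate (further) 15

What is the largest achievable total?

6430

Treat each block as its own option and order by rate: P14/T1 22 > P1/T1 17 > P1/T2 15 > P14/T2 14 > P10/T1 11 > P21/T1 8 > P10/T2 7 > P21/T2 2.
P14/T1 (22): +100 ; 310 left.
Fill P1 T1 block (40 at 17) ; 270 left.
P1/T2 (15): +70 ; 200 left.
Fill P14 T2 block (110 at 14) ; 90 left.
P10/T1 (11): +80 ; 10 left.
P21 T1 at 8: only 10 left, fill 10.
Total = 22×100 + 17×40 + 15×70 + 14×110 + 11×80 + 8×10 = 6430.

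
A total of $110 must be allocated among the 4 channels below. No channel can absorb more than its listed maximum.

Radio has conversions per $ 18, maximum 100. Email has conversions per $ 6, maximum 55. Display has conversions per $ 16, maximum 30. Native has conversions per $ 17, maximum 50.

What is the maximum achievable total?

1970

Order the channels by conversions per $: Radio 18 > Native 17 > Display 16 > Email 6.
Radio takes 100 to reach its cap of 100 → 10 left.
Native: +10 (room for 50) → 10. Pool exhausted.
Total = 18×100 + 17×10 = 1970.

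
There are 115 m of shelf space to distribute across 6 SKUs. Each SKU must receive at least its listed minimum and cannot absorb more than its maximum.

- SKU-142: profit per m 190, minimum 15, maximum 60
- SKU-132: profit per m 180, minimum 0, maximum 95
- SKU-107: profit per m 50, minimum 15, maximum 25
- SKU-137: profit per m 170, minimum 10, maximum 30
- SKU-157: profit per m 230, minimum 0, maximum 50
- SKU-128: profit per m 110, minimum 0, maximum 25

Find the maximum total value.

21550

Meeting every minimum uses 15+0+15+10+0+0 = 40 m, leaving 75.
Highest profit per m first: SKU-157 230 > SKU-142 190 > SKU-132 180 > SKU-137 170 > SKU-128 110 > SKU-107 50.
SKU-157: +50 to 50 (cap) ; 25 left.
SKU-142 has room for 45 more but only 25 remain, so it gets 40.
Total = 190×40 + 50×15 + 170×10 + 230×50 = 21550.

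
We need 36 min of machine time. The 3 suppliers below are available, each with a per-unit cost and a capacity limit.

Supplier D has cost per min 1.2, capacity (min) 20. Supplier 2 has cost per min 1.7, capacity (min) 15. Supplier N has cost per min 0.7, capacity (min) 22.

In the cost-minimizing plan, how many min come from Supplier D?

Use suppliers in increasing cost order.
Supplier N (0.7): use full 22 — 14 min to go.
Take 14 from Supplier D at 1.2 to finish.
Supplier 2: unused.

14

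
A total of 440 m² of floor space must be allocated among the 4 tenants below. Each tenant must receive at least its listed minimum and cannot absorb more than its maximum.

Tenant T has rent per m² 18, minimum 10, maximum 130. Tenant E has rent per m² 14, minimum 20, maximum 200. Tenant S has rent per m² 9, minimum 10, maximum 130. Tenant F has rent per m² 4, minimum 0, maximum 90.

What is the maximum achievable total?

6130

Meeting every minimum uses 10+20+10+0 = 40 m², leaving 400.
Highest rent per m² first: Tenant T 18 > Tenant E 14 > Tenant S 9 > Tenant F 4.
Tenant T: +120 to 130 (cap) ; 280 left.
Tenant E: +180 to 200 (cap) ; 100 left.
Tenant S has room for 120 more but only 100 remain, so it gets 110.
Total = 18×130 + 14×200 + 9×110 = 6130.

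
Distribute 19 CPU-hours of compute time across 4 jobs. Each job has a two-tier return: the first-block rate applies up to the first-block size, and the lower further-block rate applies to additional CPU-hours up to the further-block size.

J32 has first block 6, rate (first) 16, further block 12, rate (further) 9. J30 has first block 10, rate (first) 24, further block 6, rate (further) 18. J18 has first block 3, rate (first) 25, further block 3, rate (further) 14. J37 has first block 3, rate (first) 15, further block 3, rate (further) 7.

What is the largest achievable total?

Rank every tier by rate: J18/first 25 > J30/first 24 > J30/second 18 > J32/first 16 > J37/first 15 > J18/second 14 > J32/second 9 > J37/second 7.
Fill J18 first block (3 at 25) ; 16 left.
J30 first at 24: fill all 10 ; 6 left.
J30/second (18): +6 ; 0 left.
Total = 25×3 + 24×10 + 18×6 = 423.

423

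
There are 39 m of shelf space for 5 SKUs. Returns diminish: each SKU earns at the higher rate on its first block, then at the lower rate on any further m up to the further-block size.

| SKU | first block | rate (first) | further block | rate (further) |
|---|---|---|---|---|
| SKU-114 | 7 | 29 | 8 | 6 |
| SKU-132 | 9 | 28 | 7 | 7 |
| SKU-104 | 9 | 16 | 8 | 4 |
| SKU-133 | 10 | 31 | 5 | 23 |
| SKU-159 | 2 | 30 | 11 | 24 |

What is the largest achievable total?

Order all 10 blocks by rate: SKU-133/T1 31 > SKU-159/T1 30 > SKU-114/T1 29 > SKU-132/T1 28 > SKU-159/T2 24 > SKU-133/T2 23 > SKU-104/T1 16 > SKU-132/T2 7 > SKU-114/T2 6 > SKU-104/T2 4.
SKU-133 T1 at 31: fill all 10 — 29 left.
SKU-159/T1 (30): +2 — 27 left.
SKU-114 T1 at 29: fill all 7 — 20 left.
SKU-132 T1 at 28: fill all 9 — 11 left.
Fill SKU-159 T2 block (11 at 24) — 0 left.
Total = 31×10 + 30×2 + 29×7 + 28×9 + 24×11 = 1089.

1089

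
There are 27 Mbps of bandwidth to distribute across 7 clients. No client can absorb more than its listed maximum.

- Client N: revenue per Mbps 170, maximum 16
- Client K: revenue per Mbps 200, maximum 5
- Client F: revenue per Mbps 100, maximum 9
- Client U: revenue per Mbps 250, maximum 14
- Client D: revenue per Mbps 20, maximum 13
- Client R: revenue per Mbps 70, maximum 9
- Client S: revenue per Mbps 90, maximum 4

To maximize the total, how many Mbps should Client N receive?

8

Rank by revenue per Mbps: Client U 250 > Client K 200 > Client N 170 > Client F 100 > Client S 90 > Client R 70 > Client D 20.
Give Client U 14 to hit its cap of 14 → 13 left.
Give Client K 5 to hit its cap of 5 → 8 left.
Client N has room for 16 but only 8 remain, so it gets 8.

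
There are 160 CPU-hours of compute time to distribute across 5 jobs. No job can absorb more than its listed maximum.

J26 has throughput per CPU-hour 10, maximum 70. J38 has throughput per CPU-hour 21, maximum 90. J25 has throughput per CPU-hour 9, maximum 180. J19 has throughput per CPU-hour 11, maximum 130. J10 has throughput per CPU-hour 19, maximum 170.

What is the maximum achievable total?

3220

Order the jobs by throughput per CPU-hour: J38 21 > J10 19 > J19 11 > J26 10 > J25 9.
Give J38 90 to hit its cap of 90 — 70 left.
Only 70 left; J10 takes them to reach 70.
Total = 21×90 + 19×70 = 3220.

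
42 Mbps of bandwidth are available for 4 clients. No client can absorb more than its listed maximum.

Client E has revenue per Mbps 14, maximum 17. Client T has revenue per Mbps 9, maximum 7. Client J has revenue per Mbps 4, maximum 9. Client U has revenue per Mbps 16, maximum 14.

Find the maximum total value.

Highest revenue per Mbps first: Client U 16 > Client E 14 > Client T 9 > Client J 4.
Client U takes 14 to reach its cap of 14 — 28 left.
Client E: +17 to 17 (cap) — 11 left.
Give Client T 7 to hit its cap of 7 — 4 left.
Client J has room for 9 but only 4 remain, so it gets 4.
Total = 14×17 + 9×7 + 4×4 + 16×14 = 541.

541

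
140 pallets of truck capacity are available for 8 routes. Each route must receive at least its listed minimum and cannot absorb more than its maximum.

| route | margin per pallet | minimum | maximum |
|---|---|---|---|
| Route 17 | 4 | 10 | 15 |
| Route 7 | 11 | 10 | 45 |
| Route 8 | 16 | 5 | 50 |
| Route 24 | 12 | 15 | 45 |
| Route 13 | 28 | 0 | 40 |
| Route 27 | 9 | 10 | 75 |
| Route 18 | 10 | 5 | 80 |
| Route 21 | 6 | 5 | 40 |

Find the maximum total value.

Meeting every minimum uses 10+10+5+15+0+10+5+5 = 60 pallets, leaving 80.
Order the routes by margin per pallet: Route 13 28 > Route 8 16 > Route 24 12 > Route 7 11 > Route 18 10 > Route 27 9 > Route 21 6 > Route 17 4.
Route 13: +40 to 40 (cap) ; 40 left.
Route 8: +40 (room for 45) → 45. Pool exhausted.
Total = 4×10 + 11×10 + 16×45 + 12×15 + 28×40 + 9×10 + 10×5 + 6×5 = 2340.

2340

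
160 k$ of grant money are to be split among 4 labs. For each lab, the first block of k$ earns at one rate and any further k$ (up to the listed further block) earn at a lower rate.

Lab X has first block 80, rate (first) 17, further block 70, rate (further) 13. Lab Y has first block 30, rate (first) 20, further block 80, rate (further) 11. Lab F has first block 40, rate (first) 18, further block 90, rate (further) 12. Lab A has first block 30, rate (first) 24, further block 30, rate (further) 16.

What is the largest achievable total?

3060

Treat each block as its own option and order by rate: Lab A/first 24 > Lab Y/first 20 > Lab F/first 18 > Lab X/first 17 > Lab A/second 16 > Lab X/second 13 > Lab F/second 12 > Lab Y/second 11.
Lab A/first (24): +30 ; 130 left.
Fill Lab Y first block (30 at 20) ; 100 left.
Fill Lab F first block (40 at 18) ; 60 left.
Lab X first at 17: only 60 left, fill 60.
Total = 24×30 + 20×30 + 18×40 + 17×60 = 3060.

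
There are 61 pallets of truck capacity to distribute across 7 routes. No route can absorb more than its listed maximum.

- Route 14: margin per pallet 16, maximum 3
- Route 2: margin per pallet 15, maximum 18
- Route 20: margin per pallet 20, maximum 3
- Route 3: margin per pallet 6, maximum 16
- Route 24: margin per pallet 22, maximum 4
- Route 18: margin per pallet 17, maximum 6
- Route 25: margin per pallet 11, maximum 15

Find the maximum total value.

Highest margin per pallet first: Route 24 22 > Route 20 20 > Route 18 17 > Route 14 16 > Route 2 15 > Route 25 11 > Route 3 6.
Route 24 takes 4 to reach its cap of 4 — 57 left.
Route 20: +3 to 3 (cap) — 54 left.
Give Route 18 6 to hit its cap of 6 — 48 left.
Route 14: +3 to 3 (cap) — 45 left.
Route 2: +18 to 18 (cap) — 27 left.
Route 25 takes 15 to reach its cap of 15 — 12 left.
Only 12 left; Route 3 takes them to reach 12.
Total = 16×3 + 15×18 + 20×3 + 6×12 + 22×4 + 17×6 + 11×15 = 805.

805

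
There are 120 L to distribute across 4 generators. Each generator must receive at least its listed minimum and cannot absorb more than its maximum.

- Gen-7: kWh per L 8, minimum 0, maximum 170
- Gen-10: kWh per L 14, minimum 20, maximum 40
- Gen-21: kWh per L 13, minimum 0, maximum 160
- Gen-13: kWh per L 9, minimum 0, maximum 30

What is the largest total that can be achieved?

1600

Meeting every minimum uses 0+20+0+0 = 20 L, leaving 100.
Rank by kWh per L: Gen-10 14 > Gen-21 13 > Gen-13 9 > Gen-7 8.
Gen-10 takes 20 more to reach its cap of 40 → 80 left.
Gen-21 has room for 160 more but only 80 remain, so it gets 80.
Total = 14×40 + 13×80 = 1600.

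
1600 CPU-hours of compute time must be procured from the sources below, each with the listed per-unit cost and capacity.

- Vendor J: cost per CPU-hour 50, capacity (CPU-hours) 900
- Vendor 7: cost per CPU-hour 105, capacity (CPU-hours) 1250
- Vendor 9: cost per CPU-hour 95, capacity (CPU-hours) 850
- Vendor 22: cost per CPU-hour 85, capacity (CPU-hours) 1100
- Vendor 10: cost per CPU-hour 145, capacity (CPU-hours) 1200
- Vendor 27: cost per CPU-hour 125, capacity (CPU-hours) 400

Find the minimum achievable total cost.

Fill from the cheapest source first.
Vendor J at 50: take all 900 CPU-hours — 700 still needed.
Vendor 22 at 85: take 700 of its 1100 — requirement met.
Vendor 9, Vendor 7, Vendor 27, Vendor 10: unused.
Cost = 900×50 + 700×85 = 104500.

104500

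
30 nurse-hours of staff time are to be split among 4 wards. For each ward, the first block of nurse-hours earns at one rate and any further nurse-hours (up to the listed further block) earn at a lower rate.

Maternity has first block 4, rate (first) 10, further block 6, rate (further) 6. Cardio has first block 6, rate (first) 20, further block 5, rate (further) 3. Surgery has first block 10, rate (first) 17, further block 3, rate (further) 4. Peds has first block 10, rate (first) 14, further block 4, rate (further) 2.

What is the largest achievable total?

470

Treat each block as its own option and order by rate: Cardio/first 20 > Surgery/first 17 > Peds/first 14 > Maternity/first 10 > Maternity/second 6 > Surgery/second 4 > Cardio/second 3 > Peds/second 2.
Cardio first at 20: fill all 6 → 24 left.
Fill Surgery first block (10 at 17) → 14 left.
Peds/first (14): +10 → 4 left.
Maternity first at 10: fill all 4 → 0 left.
Total = 20×6 + 17×10 + 14×10 + 10×4 = 470.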